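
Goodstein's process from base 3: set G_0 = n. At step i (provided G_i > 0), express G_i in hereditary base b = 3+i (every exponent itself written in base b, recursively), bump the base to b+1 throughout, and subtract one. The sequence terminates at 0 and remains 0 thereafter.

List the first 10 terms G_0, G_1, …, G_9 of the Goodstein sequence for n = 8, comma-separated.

i=0: 8 = 2·3 + 2 (b=3); 3→4: 2·4 + 2 = 10; 10−1 = 9
i=1: 9 = 2·4 + 1 (b=4); 4→5: 2·5 + 1 = 11; 11−1 = 10
i=2: 10 = 2·5 (b=5); 5→6: 2·6 = 12; 12−1 = 11
i=3: 11 = 6 + 5 (b=6); 6→7: 7 + 5 = 12; 12−1 = 11
i=4: 11 = 7 + 4 (b=7); 7→8: 8 + 4 = 12; 12−1 = 11
i=5: 11 = 8 + 3 (b=8); 8→9: 9 + 3 = 12; 12−1 = 11
i=6: 11 = 9 + 2 (b=9); 9→10: 10 + 2 = 12; 12−1 = 11
i=7: 11 = 10 + 1 (b=10); 10→11: 11 + 1 = 12; 12−1 = 11
i=8: 11 = 11 (b=11); 11→12: 12 = 12; 12−1 = 11

8, 9, 10, 11, 11, 11, 11, 11, 11, 11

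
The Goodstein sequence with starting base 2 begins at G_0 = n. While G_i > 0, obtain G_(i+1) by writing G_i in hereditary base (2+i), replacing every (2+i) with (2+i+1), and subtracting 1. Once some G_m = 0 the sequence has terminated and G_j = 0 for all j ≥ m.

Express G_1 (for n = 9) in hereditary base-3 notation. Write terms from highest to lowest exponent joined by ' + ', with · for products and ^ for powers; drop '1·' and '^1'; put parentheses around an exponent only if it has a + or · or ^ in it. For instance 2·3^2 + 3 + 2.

3^(3 + 1)

i=0: 9 = 2^(2 + 1) + 1 (b=2); 2→3: 3^(3 + 1) + 1 = 82; 82−1 = 81
i=1: 81 = 3^(3 + 1) (b=3); 3→4: 4^(4 + 1) = 1024; 1024−1 = 1023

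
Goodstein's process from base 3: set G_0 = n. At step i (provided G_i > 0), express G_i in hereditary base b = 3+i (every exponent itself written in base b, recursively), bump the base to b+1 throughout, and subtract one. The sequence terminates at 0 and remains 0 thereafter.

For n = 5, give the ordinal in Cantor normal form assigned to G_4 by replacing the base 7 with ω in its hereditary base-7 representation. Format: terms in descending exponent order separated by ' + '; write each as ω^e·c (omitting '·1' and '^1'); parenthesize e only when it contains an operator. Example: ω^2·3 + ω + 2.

4

base 3: 5 = 3 + 2; at 4: 4 + 2 = 6; next = 5
base 4: 5 = 4 + 1; at 5: 5 + 1 = 6; next = 5
base 5: 5 = 5; at 6: 6 = 6; next = 5
base 6: 5 = 5; at 7: 5 = 5; next = 4
base 7: 4 = 4; at 8: 4 = 4; next = 3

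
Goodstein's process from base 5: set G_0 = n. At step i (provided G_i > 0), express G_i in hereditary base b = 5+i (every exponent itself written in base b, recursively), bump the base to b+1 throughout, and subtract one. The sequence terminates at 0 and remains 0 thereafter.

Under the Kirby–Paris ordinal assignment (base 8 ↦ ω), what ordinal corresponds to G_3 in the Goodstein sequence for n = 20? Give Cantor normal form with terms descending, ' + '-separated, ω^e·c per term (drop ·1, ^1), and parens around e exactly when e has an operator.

ω·3 + 3

i=0: 20 = 4·5 (b=5); 5→6: 4·6 = 24; 24−1 = 23
i=1: 23 = 3·6 + 5 (b=6); 6→7: 3·7 + 5 = 26; 26−1 = 25
i=2: 25 = 3·7 + 4 (b=7); 7→8: 3·8 + 4 = 28; 28−1 = 27
i=3: 27 = 3·8 + 3 (b=8); 8→9: 3·9 + 3 = 30; 30−1 = 29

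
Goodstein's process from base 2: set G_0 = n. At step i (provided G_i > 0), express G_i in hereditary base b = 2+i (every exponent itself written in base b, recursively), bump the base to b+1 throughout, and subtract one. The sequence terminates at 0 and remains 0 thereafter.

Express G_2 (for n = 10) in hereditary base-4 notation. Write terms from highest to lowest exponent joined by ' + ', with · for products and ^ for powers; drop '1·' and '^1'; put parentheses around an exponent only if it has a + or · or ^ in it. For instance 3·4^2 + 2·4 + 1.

(0) 10|_2 = 2^(2 + 1) + 2 ↦ 3^(3 + 1) + 3|_3 = 84 ⇒ 83
(1) 83|_3 = 3^(3 + 1) + 2 ↦ 4^(4 + 1) + 2|_4 = 1026 ⇒ 1025
(2) 1025|_4 = 4^(4 + 1) + 1 ↦ 5^(5 + 1) + 1|_5 = 15626 ⇒ 15625

4^(4 + 1) + 1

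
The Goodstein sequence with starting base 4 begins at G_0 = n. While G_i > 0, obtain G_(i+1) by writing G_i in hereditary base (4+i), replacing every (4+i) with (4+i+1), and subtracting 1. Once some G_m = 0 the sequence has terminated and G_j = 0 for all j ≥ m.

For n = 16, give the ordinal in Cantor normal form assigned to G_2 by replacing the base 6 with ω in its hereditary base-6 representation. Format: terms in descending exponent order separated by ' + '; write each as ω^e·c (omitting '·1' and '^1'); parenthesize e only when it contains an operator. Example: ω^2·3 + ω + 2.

ω·4 + 3

[0] 16 ≡ 4^2 (base 4). Lift 5: 25. −1: 24.
[1] 24 ≡ 4·5 + 4 (base 5). Lift 6: 28. −1: 27.
[2] 27 ≡ 4·6 + 3 (base 6). Lift 7: 31. −1: 30.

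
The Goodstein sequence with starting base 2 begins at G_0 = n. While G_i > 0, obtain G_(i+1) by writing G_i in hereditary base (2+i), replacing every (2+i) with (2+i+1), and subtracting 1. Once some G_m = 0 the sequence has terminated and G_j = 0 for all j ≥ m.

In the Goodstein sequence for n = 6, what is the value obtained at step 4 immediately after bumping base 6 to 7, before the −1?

98040

step 0: 6 = 2^2 + 2; sub 3 for 2: 3^3 + 3; = 30; G_1 = 30−1 = 29
step 1: 29 = 3^3 + 2; sub 4 for 3: 4^4 + 2; = 258; G_2 = 258−1 = 257
step 2: 257 = 4^4 + 1; sub 5 for 4: 5^5 + 1; = 3126; G_3 = 3126−1 = 3125
step 3: 3125 = 5^5; sub 6 for 5: 6^6; = 46656; G_4 = 46656−1 = 46655
step 4: 46655 = 5·6^5 + 5·6^4 + 5·6^3 + 5·6^2 + 5·6 + 5; sub 7 for 6: 5·7^5 + 5·7^4 + 5·7^3 + 5·7^2 + 5·7 + 5; = 98040; G_5 = 98040−1 = 98039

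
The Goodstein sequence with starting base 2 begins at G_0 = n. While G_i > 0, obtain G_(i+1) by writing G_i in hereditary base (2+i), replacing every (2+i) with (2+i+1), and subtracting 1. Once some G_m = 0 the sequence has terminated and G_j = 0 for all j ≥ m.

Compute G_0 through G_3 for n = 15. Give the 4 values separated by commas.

step 0: 15 = 2^(2 + 1) + 2^2 + 2 + 1; sub 3 for 2: 3^(3 + 1) + 3^3 + 3 + 1; = 112; G_1 = 112−1 = 111
step 1: 111 = 3^(3 + 1) + 3^3 + 3; sub 4 for 3: 4^(4 + 1) + 4^4 + 4; = 1284; G_2 = 1284−1 = 1283
step 2: 1283 = 4^(4 + 1) + 4^4 + 3; sub 5 for 4: 5^(5 + 1) + 5^5 + 3; = 18753; G_3 = 18753−1 = 18752

15, 111, 1283, 18752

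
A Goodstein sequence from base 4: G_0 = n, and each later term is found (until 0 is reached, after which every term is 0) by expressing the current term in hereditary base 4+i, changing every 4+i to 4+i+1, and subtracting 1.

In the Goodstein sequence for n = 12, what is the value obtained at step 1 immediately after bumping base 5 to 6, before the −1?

[0] 12 ≡ 3·4 (base 4). Lift 5: 15. −1: 14.
[1] 14 ≡ 2·5 + 4 (base 5). Lift 6: 16. −1: 15.

16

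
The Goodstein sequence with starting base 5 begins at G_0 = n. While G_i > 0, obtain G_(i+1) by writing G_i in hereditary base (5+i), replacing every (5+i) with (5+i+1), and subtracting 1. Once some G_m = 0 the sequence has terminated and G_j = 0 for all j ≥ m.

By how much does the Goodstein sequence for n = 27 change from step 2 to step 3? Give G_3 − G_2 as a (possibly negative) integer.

14

27 —HB5→ 5^2 + 2 —bump→ 6^2 + 2 = 38 —(−1)→ 37
37 —HB6→ 6^2 + 1 —bump→ 7^2 + 1 = 50 —(−1)→ 49
49 —HB7→ 7^2 —bump→ 8^2 = 64 —(−1)→ 63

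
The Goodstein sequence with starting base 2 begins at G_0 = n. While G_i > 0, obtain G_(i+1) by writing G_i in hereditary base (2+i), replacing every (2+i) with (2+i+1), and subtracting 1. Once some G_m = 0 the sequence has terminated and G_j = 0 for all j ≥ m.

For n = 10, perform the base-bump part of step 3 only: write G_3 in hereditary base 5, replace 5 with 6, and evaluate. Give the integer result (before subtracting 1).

279936

G_0 = 10. HB_2(10) = 2^(2 + 1) + 2. Bump = 84. G_1 = 83.
G_1 = 83. HB_3(83) = 3^(3 + 1) + 2. Bump = 1026. G_2 = 1025.
G_2 = 1025. HB_4(1025) = 4^(4 + 1) + 1. Bump = 15626. G_3 = 15625.
G_3 = 15625. HB_5(15625) = 5^(5 + 1). Bump = 279936. G_4 = 279935.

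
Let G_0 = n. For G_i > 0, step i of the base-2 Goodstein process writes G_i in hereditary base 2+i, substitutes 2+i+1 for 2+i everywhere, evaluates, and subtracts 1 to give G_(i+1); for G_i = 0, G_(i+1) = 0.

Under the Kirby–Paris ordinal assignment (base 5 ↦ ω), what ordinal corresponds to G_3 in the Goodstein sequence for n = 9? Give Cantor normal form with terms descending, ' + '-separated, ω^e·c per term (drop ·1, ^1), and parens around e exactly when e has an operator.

ω^ω·3 + ω^3·3 + ω^2·3 + ω·3 + 2

G_0 = 9. HB_2(9) = 2^(2 + 1) + 1. Bump = 82. G_1 = 81.
G_1 = 81. HB_3(81) = 3^(3 + 1). Bump = 1024. G_2 = 1023.
G_2 = 1023. HB_4(1023) = 3·4^4 + 3·4^3 + 3·4^2 + 3·4 + 3. Bump = 9843. G_3 = 9842.
G_3 = 9842. HB_5(9842) = 3·5^5 + 3·5^3 + 3·5^2 + 3·5 + 2. Bump = 140744. G_4 = 140743.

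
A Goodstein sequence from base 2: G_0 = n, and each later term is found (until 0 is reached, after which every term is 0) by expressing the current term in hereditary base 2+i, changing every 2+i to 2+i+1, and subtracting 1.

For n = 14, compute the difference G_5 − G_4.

G_0 = 14. HB_2(14) = 2^(2 + 1) + 2^2 + 2. Bump = 111. G_1 = 110.
G_1 = 110. HB_3(110) = 3^(3 + 1) + 3^3 + 2. Bump = 1282. G_2 = 1281.
G_2 = 1281. HB_4(1281) = 4^(4 + 1) + 4^4 + 1. Bump = 18751. G_3 = 18750.
G_3 = 18750. HB_5(18750) = 5^(5 + 1) + 5^5. Bump = 326592. G_4 = 326591.
G_4 = 326591. HB_6(326591) = 6^(6 + 1) + 5·6^5 + 5·6^4 + 5·6^3 + 5·6^2 + 5·6 + 5. Bump = 5862841. G_5 = 5862840.

5536249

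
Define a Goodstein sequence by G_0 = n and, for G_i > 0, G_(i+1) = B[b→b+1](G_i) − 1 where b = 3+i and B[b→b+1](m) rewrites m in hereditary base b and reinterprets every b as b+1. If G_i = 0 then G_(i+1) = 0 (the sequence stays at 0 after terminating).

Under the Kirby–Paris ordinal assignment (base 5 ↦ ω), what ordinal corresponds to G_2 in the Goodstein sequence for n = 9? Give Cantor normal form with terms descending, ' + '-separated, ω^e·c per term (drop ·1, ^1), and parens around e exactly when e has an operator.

ω·3 + 2

(0) 9|_3 = 3^2 ↦ 4^2|_4 = 16 ⇒ 15
(1) 15|_4 = 3·4 + 3 ↦ 3·5 + 3|_5 = 18 ⇒ 17
(2) 17|_5 = 3·5 + 2 ↦ 3·6 + 2|_6 = 20 ⇒ 19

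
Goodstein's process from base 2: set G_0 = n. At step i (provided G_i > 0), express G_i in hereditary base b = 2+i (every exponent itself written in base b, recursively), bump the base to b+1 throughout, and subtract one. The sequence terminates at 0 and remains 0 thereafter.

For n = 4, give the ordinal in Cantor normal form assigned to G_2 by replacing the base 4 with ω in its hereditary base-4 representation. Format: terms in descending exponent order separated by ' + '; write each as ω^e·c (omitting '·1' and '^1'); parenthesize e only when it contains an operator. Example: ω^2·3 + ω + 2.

ω^2·2 + ω·2 + 1

base 2: 4 = 2^2; at 3: 3^3 = 27; next = 26
base 3: 26 = 2·3^2 + 2·3 + 2; at 4: 2·4^2 + 2·4 + 2 = 42; next = 41
base 4: 41 = 2·4^2 + 2·4 + 1; at 5: 2·5^2 + 2·5 + 1 = 61; next = 60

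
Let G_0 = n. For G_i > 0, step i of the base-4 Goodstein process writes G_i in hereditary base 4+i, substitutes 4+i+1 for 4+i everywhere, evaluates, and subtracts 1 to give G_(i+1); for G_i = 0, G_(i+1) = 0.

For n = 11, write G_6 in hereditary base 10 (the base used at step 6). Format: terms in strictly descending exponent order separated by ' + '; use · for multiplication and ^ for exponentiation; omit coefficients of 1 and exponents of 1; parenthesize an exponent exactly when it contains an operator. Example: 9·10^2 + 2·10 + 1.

(0) 11|_4 = 2·4 + 3 ↦ 2·5 + 3|_5 = 13 ⇒ 12
(1) 12|_5 = 2·5 + 2 ↦ 2·6 + 2|_6 = 14 ⇒ 13
(2) 13|_6 = 2·6 + 1 ↦ 2·7 + 1|_7 = 15 ⇒ 14
(3) 14|_7 = 2·7 ↦ 2·8|_8 = 16 ⇒ 15
(4) 15|_8 = 8 + 7 ↦ 9 + 7|_9 = 16 ⇒ 15
(5) 15|_9 = 9 + 6 ↦ 10 + 6|_10 = 16 ⇒ 15

10 + 5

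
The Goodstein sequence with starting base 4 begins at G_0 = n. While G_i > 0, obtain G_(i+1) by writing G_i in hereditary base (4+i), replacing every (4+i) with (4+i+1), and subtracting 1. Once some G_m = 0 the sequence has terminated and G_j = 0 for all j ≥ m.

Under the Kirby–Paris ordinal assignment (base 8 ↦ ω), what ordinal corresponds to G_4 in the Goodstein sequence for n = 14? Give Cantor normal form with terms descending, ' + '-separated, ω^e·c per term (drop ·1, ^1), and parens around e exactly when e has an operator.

(0) 14|_4 = 3·4 + 2 ↦ 3·5 + 2|_5 = 17 ⇒ 16
(1) 16|_5 = 3·5 + 1 ↦ 3·6 + 1|_6 = 19 ⇒ 18
(2) 18|_6 = 3·6 ↦ 3·7|_7 = 21 ⇒ 20
(3) 20|_7 = 2·7 + 6 ↦ 2·8 + 6|_8 = 22 ⇒ 21
(4) 21|_8 = 2·8 + 5 ↦ 2·9 + 5|_9 = 23 ⇒ 22

ω·2 + 5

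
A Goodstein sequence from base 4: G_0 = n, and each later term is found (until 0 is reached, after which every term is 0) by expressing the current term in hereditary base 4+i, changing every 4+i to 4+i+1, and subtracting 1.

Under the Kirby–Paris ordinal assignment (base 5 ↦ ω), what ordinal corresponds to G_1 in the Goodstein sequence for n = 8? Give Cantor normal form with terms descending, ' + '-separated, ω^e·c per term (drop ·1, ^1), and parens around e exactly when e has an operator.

G_0=8  [base 4] 2·4  →[4↦5]→  2·5 = 10  −1 ⇒ G_1=9
G_1=9  [base 5] 5 + 4  →[5↦6]→  6 + 4 = 10  −1 ⇒ G_2=9

ω + 4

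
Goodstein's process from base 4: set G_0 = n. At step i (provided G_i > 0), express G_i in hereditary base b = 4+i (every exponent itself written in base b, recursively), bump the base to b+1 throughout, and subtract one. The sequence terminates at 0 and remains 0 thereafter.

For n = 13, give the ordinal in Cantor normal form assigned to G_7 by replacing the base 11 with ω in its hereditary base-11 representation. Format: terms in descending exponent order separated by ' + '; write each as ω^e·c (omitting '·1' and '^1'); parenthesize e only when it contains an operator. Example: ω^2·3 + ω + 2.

base 4: 13 = 3·4 + 1; at 5: 3·5 + 1 = 16; next = 15
base 5: 15 = 3·5; at 6: 3·6 = 18; next = 17
base 6: 17 = 2·6 + 5; at 7: 2·7 + 5 = 19; next = 18
base 7: 18 = 2·7 + 4; at 8: 2·8 + 4 = 20; next = 19
base 8: 19 = 2·8 + 3; at 9: 2·9 + 3 = 21; next = 20
base 9: 20 = 2·9 + 2; at 10: 2·10 + 2 = 22; next = 21
base 10: 21 = 2·10 + 1; at 11: 2·11 + 1 = 23; next = 22

ω·2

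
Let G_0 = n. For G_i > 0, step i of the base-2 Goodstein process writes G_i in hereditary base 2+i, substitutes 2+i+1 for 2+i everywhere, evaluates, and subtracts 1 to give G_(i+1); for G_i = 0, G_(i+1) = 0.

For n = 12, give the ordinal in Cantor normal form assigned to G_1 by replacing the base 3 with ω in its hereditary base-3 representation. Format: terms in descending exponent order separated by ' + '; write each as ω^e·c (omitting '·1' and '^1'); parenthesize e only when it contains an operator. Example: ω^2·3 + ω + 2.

ω^(ω + 1) + ω^2·2 + ω·2 + 2

(0) 12|_2 = 2^(2 + 1) + 2^2 ↦ 3^(3 + 1) + 3^3|_3 = 108 ⇒ 107
(1) 107|_3 = 3^(3 + 1) + 2·3^2 + 2·3 + 2 ↦ 4^(4 + 1) + 2·4^2 + 2·4 + 2|_4 = 1066 ⇒ 1065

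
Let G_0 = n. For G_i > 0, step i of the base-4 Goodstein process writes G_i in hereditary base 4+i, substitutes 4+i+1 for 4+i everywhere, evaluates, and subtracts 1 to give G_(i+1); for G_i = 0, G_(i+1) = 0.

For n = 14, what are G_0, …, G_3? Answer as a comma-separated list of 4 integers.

14, 16, 18, 20

(0) 14|_4 = 3·4 + 2 ↦ 3·5 + 2|_5 = 17 ⇒ 16
(1) 16|_5 = 3·5 + 1 ↦ 3·6 + 1|_6 = 19 ⇒ 18
(2) 18|_6 = 3·6 ↦ 3·7|_7 = 21 ⇒ 20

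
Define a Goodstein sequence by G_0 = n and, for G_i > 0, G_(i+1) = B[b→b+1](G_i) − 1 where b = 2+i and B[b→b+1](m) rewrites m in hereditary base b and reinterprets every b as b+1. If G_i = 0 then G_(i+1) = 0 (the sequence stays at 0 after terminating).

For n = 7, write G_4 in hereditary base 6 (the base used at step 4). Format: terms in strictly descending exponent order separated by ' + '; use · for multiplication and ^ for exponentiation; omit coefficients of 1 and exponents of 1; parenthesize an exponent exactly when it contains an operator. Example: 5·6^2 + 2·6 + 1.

G_0 = 7. HB_2(7) = 2^2 + 2 + 1. Bump = 31. G_1 = 30.
G_1 = 30. HB_3(30) = 3^3 + 3. Bump = 260. G_2 = 259.
G_2 = 259. HB_4(259) = 4^4 + 3. Bump = 3128. G_3 = 3127.
G_3 = 3127. HB_5(3127) = 5^5 + 2. Bump = 46658. G_4 = 46657.
G_4 = 46657. HB_6(46657) = 6^6 + 1. Bump = 823544. G_5 = 823543.

6^6 + 1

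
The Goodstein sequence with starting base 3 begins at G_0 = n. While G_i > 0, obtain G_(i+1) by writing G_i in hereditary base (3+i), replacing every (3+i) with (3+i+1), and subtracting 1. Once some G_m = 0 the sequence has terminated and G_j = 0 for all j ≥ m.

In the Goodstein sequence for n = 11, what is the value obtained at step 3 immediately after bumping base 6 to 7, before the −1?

[0] 11 ≡ 3^2 + 2 (base 3). Lift 4: 18. −1: 17.
[1] 17 ≡ 4^2 + 1 (base 4). Lift 5: 26. −1: 25.
[2] 25 ≡ 5^2 (base 5). Lift 6: 36. −1: 35.
[3] 35 ≡ 5·6 + 5 (base 6). Lift 7: 40. −1: 39.

40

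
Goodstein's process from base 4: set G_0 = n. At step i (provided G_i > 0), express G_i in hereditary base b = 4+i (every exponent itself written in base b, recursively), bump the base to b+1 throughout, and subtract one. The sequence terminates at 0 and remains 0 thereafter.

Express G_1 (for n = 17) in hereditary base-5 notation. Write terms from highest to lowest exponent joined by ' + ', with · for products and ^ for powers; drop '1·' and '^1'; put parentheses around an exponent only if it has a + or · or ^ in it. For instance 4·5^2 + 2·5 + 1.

5^2

base 4: 17 = 4^2 + 1; at 5: 5^2 + 1 = 26; next = 25
base 5: 25 = 5^2; at 6: 6^2 = 36; next = 35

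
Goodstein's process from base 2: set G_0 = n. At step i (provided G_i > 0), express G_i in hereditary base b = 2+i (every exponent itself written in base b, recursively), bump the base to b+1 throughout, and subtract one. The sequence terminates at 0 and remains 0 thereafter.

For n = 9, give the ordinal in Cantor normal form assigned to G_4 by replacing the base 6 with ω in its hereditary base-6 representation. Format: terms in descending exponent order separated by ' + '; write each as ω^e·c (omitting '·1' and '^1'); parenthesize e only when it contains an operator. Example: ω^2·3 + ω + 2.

ω^ω·3 + ω^3·3 + ω^2·3 + ω·3 + 1

9 —HB2→ 2^(2 + 1) + 1 —bump→ 3^(3 + 1) + 1 = 82 —(−1)→ 81
81 —HB3→ 3^(3 + 1) —bump→ 4^(4 + 1) = 1024 —(−1)→ 1023
1023 —HB4→ 3·4^4 + 3·4^3 + 3·4^2 + 3·4 + 3 —bump→ 3·5^5 + 3·5^3 + 3·5^2 + 3·5 + 3 = 9843 —(−1)→ 9842
9842 —HB5→ 3·5^5 + 3·5^3 + 3·5^2 + 3·5 + 2 —bump→ 3·6^6 + 3·6^3 + 3·6^2 + 3·6 + 2 = 140744 —(−1)→ 140743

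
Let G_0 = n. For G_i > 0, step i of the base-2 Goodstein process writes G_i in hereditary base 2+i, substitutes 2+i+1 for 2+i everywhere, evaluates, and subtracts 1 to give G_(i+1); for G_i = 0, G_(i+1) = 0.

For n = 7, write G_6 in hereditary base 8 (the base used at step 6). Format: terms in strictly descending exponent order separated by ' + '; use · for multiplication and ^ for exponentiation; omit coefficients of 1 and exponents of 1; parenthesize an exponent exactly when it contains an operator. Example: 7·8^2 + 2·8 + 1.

7·8^7 + 7·8^6 + 7·8^5 + 7·8^4 + 7·8^3 + 7·8^2 + 7·8 + 7

7 —HB2→ 2^2 + 2 + 1 —bump→ 3^3 + 3 + 1 = 31 —(−1)→ 30
30 —HB3→ 3^3 + 3 —bump→ 4^4 + 4 = 260 —(−1)→ 259
259 —HB4→ 4^4 + 3 —bump→ 5^5 + 3 = 3128 —(−1)→ 3127
3127 —HB5→ 5^5 + 2 —bump→ 6^6 + 2 = 46658 —(−1)→ 46657
46657 —HB6→ 6^6 + 1 —bump→ 7^7 + 1 = 823544 —(−1)→ 823543
823543 —HB7→ 7^7 —bump→ 8^8 = 16777216 —(−1)→ 16777215
16777215 —HB8→ 7·8^7 + 7·8^6 + 7·8^5 + 7·8^4 + 7·8^3 + 7·8^2 + 7·8 + 7 —bump→ 7·9^7 + 7·9^6 + 7·9^5 + 7·9^4 + 7·9^3 + 7·9^2 + 7·9 + 7 = 37665880 —(−1)→ 37665879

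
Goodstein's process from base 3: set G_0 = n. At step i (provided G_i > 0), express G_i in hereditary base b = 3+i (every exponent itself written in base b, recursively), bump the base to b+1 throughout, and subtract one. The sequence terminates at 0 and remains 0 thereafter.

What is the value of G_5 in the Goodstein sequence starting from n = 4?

[0] 4 ≡ 3 + 1 (base 3). Lift 4: 5. −1: 4.
[1] 4 ≡ 4 (base 4). Lift 5: 5. −1: 4.
[2] 4 ≡ 4 (base 5). Lift 6: 4. −1: 3.
[3] 3 ≡ 3 (base 6). Lift 7: 3. −1: 2.
[4] 2 ≡ 2 (base 7). Lift 8: 2. −1: 1.

1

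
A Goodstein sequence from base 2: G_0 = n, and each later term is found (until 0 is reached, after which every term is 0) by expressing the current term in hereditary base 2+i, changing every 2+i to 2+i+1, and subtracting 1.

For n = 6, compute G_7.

332147

G_0=6  [base 2] 2^2 + 2  →[2↦3]→  3^3 + 3 = 30  −1 ⇒ G_1=29
G_1=29  [base 3] 3^3 + 2  →[3↦4]→  4^4 + 2 = 258  −1 ⇒ G_2=257
G_2=257  [base 4] 4^4 + 1  →[4↦5]→  5^5 + 1 = 3126  −1 ⇒ G_3=3125
G_3=3125  [base 5] 5^5  →[5↦6]→  6^6 = 46656  −1 ⇒ G_4=46655
G_4=46655  [base 6] 5·6^5 + 5·6^4 + 5·6^3 + 5·6^2 + 5·6 + 5  →[6↦7]→  5·7^5 + 5·7^4 + 5·7^3 + 5·7^2 + 5·7 + 5 = 98040  −1 ⇒ G_5=98039
G_5=98039  [base 7] 5·7^5 + 5·7^4 + 5·7^3 + 5·7^2 + 5·7 + 4  →[7↦8]→  5·8^5 + 5·8^4 + 5·8^3 + 5·8^2 + 5·8 + 4 = 187244  −1 ⇒ G_6=187243
G_6=187243  [base 8] 5·8^5 + 5·8^4 + 5·8^3 + 5·8^2 + 5·8 + 3  →[8↦9]→  5·9^5 + 5·9^4 + 5·9^3 + 5·9^2 + 5·9 + 3 = 332148  −1 ⇒ G_7=332147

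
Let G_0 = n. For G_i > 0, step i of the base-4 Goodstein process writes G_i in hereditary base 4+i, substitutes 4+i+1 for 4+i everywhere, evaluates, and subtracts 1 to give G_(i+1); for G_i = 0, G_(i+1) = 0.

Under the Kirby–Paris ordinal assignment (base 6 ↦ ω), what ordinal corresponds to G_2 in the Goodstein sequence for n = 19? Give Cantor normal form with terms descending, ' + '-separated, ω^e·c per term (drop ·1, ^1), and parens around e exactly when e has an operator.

(0) 19|_4 = 4^2 + 3 ↦ 5^2 + 3|_5 = 28 ⇒ 27
(1) 27|_5 = 5^2 + 2 ↦ 6^2 + 2|_6 = 38 ⇒ 37
(2) 37|_6 = 6^2 + 1 ↦ 7^2 + 1|_7 = 50 ⇒ 49

ω^2 + 1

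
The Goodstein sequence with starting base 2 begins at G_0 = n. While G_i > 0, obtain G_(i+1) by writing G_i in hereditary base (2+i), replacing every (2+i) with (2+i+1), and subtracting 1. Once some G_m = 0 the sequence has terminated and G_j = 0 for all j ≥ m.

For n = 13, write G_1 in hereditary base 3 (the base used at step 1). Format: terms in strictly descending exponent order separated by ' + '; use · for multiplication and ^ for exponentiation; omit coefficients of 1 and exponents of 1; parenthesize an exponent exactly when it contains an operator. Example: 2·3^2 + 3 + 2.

(0) 13|_2 = 2^(2 + 1) + 2^2 + 1 ↦ 3^(3 + 1) + 3^3 + 1|_3 = 109 ⇒ 108
(1) 108|_3 = 3^(3 + 1) + 3^3 ↦ 4^(4 + 1) + 4^4|_4 = 1280 ⇒ 1279

3^(3 + 1) + 3^3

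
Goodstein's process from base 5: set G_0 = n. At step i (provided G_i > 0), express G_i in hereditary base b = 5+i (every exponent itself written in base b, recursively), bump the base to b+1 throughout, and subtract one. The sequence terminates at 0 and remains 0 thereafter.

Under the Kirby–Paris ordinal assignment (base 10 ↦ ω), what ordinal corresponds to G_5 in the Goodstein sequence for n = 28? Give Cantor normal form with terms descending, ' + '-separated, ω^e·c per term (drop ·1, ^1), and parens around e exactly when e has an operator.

(0) 28|_5 = 5^2 + 3 ↦ 6^2 + 3|_6 = 39 ⇒ 38
(1) 38|_6 = 6^2 + 2 ↦ 7^2 + 2|_7 = 51 ⇒ 50
(2) 50|_7 = 7^2 + 1 ↦ 8^2 + 1|_8 = 65 ⇒ 64
(3) 64|_8 = 8^2 ↦ 9^2|_9 = 81 ⇒ 80
(4) 80|_9 = 8·9 + 8 ↦ 8·10 + 8|_10 = 88 ⇒ 87
(5) 87|_10 = 8·10 + 7 ↦ 8·11 + 7|_11 = 95 ⇒ 94

ω·8 + 7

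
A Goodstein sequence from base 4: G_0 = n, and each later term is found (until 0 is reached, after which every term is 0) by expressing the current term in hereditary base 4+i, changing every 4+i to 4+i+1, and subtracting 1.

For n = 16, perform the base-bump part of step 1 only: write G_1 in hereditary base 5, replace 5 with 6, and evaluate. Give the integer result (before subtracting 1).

G_0=16  [base 4] 4^2  →[4↦5]→  5^2 = 25  −1 ⇒ G_1=24
G_1=24  [base 5] 4·5 + 4  →[5↦6]→  4·6 + 4 = 28  −1 ⇒ G_2=27

28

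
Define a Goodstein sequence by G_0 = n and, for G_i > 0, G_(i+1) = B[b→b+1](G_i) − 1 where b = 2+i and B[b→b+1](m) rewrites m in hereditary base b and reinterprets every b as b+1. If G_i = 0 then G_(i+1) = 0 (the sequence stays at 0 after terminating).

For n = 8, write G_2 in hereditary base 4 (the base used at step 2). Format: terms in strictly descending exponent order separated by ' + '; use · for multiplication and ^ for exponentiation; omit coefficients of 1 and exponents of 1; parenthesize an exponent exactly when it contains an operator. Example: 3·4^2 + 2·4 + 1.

(0) 8|_2 = 2^(2 + 1) ↦ 3^(3 + 1)|_3 = 81 ⇒ 80
(1) 80|_3 = 2·3^3 + 2·3^2 + 2·3 + 2 ↦ 2·4^4 + 2·4^2 + 2·4 + 2|_4 = 554 ⇒ 553
(2) 553|_4 = 2·4^4 + 2·4^2 + 2·4 + 1 ↦ 2·5^5 + 2·5^2 + 2·5 + 1|_5 = 6311 ⇒ 6310

2·4^4 + 2·4^2 + 2·4 + 1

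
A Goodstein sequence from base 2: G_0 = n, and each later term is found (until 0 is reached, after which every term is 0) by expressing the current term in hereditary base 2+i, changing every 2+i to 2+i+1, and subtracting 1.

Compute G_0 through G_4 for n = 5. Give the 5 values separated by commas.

[0] 5 ≡ 2^2 + 1 (base 2). Lift 3: 28. −1: 27.
[1] 27 ≡ 3^3 (base 3). Lift 4: 256. −1: 255.
[2] 255 ≡ 3·4^3 + 3·4^2 + 3·4 + 3 (base 4). Lift 5: 468. −1: 467.
[3] 467 ≡ 3·5^3 + 3·5^2 + 3·5 + 2 (base 5). Lift 6: 776. −1: 775.

5, 27, 255, 467, 775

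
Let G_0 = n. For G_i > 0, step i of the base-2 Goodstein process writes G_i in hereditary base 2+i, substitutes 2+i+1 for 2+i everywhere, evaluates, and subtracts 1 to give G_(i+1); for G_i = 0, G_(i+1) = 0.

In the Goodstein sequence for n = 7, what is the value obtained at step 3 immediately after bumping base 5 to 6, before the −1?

base 2: 7 = 2^2 + 2 + 1; at 3: 3^3 + 3 + 1 = 31; next = 30
base 3: 30 = 3^3 + 3; at 4: 4^4 + 4 = 260; next = 259
base 4: 259 = 4^4 + 3; at 5: 5^5 + 3 = 3128; next = 3127

46658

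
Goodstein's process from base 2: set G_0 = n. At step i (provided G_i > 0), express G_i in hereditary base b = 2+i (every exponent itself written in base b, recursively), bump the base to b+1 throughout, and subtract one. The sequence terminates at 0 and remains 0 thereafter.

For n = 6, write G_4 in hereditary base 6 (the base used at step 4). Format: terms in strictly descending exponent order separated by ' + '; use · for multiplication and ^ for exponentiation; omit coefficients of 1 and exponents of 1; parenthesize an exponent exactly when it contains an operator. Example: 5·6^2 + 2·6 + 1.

[0] 6 ≡ 2^2 + 2 (base 2). Lift 3: 30. −1: 29.
[1] 29 ≡ 3^3 + 2 (base 3). Lift 4: 258. −1: 257.
[2] 257 ≡ 4^4 + 1 (base 4). Lift 5: 3126. −1: 3125.
[3] 3125 ≡ 5^5 (base 5). Lift 6: 46656. −1: 46655.
[4] 46655 ≡ 5·6^5 + 5·6^4 + 5·6^3 + 5·6^2 + 5·6 + 5 (base 6). Lift 7: 98040. −1: 98039.

5·6^5 + 5·6^4 + 5·6^3 + 5·6^2 + 5·6 + 5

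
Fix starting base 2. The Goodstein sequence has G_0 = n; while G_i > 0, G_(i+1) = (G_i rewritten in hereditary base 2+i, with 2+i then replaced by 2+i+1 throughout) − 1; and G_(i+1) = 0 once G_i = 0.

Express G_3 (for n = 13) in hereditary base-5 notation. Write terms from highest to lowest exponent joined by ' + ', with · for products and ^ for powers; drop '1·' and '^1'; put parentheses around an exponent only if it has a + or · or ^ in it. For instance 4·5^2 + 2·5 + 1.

5^(5 + 1) + 3·5^3 + 3·5^2 + 3·5 + 2

(0) 13|_2 = 2^(2 + 1) + 2^2 + 1 ↦ 3^(3 + 1) + 3^3 + 1|_3 = 109 ⇒ 108
(1) 108|_3 = 3^(3 + 1) + 3^3 ↦ 4^(4 + 1) + 4^4|_4 = 1280 ⇒ 1279
(2) 1279|_4 = 4^(4 + 1) + 3·4^3 + 3·4^2 + 3·4 + 3 ↦ 5^(5 + 1) + 3·5^3 + 3·5^2 + 3·5 + 3|_5 = 16093 ⇒ 16092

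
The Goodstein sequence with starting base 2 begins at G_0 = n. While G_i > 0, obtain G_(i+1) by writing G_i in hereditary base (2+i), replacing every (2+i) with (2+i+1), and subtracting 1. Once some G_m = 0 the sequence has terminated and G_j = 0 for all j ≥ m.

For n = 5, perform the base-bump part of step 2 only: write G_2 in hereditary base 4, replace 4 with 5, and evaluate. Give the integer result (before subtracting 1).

468

G_0 = 5. HB_2(5) = 2^2 + 1. Bump = 28. G_1 = 27.
G_1 = 27. HB_3(27) = 3^3. Bump = 256. G_2 = 255.
G_2 = 255. HB_4(255) = 3·4^3 + 3·4^2 + 3·4 + 3. Bump = 468. G_3 = 467.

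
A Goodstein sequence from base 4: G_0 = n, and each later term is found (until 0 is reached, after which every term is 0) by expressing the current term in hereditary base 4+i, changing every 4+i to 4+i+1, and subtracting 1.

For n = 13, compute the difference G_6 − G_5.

1

G_0 = 13. HB_4(13) = 3·4 + 1. Bump = 16. G_1 = 15.
G_1 = 15. HB_5(15) = 3·5. Bump = 18. G_2 = 17.
G_2 = 17. HB_6(17) = 2·6 + 5. Bump = 19. G_3 = 18.
G_3 = 18. HB_7(18) = 2·7 + 4. Bump = 20. G_4 = 19.
G_4 = 19. HB_8(19) = 2·8 + 3. Bump = 21. G_5 = 20.
G_5 = 20. HB_9(20) = 2·9 + 2. Bump = 22. G_6 = 21.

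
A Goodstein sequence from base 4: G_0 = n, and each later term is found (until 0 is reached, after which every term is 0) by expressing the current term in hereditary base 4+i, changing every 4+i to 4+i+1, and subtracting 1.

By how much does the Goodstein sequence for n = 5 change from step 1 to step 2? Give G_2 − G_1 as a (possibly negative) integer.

0

G_0=5  [base 4] 4 + 1  →[4↦5]→  5 + 1 = 6  −1 ⇒ G_1=5
G_1=5  [base 5] 5  →[5↦6]→  6 = 6  −1 ⇒ G_2=5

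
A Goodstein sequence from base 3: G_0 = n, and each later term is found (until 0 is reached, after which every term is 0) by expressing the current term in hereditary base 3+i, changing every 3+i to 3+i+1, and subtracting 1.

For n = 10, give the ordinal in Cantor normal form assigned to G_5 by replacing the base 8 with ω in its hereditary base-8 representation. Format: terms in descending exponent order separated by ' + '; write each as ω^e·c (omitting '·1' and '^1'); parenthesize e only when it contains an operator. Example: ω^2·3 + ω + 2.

ω·4 + 1

base 3: 10 = 3^2 + 1; at 4: 4^2 + 1 = 17; next = 16
base 4: 16 = 4^2; at 5: 5^2 = 25; next = 24
base 5: 24 = 4·5 + 4; at 6: 4·6 + 4 = 28; next = 27
base 6: 27 = 4·6 + 3; at 7: 4·7 + 3 = 31; next = 30
base 7: 30 = 4·7 + 2; at 8: 4·8 + 2 = 34; next = 33
base 8: 33 = 4·8 + 1; at 9: 4·9 + 1 = 37; next = 36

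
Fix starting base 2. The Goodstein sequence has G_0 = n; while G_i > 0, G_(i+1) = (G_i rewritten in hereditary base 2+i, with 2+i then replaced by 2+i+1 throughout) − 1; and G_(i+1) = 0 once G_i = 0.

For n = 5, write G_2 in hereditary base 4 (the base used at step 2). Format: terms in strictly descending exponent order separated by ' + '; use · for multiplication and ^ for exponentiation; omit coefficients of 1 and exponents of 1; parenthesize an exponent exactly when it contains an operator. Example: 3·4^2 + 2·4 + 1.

3·4^3 + 3·4^2 + 3·4 + 3

G_0 = 5. HB_2(5) = 2^2 + 1. Bump = 28. G_1 = 27.
G_1 = 27. HB_3(27) = 3^3. Bump = 256. G_2 = 255.
G_2 = 255. HB_4(255) = 3·4^3 + 3·4^2 + 3·4 + 3. Bump = 468. G_3 = 467.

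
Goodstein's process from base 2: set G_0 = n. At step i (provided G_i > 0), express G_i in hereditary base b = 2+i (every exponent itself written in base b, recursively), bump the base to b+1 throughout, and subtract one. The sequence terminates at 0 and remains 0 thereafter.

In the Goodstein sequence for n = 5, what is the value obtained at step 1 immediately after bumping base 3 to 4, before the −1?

256

[0] 5 ≡ 2^2 + 1 (base 2). Lift 3: 28. −1: 27.
[1] 27 ≡ 3^3 (base 3). Lift 4: 256. −1: 255.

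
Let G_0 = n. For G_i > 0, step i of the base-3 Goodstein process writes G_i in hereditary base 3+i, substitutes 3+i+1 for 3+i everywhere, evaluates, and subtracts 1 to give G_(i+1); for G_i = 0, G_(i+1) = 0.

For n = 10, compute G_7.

39

10 —HB3→ 3^2 + 1 —bump→ 4^2 + 1 = 17 —(−1)→ 16
16 —HB4→ 4^2 —bump→ 5^2 = 25 —(−1)→ 24
24 —HB5→ 4·5 + 4 —bump→ 4·6 + 4 = 28 —(−1)→ 27
27 —HB6→ 4·6 + 3 —bump→ 4·7 + 3 = 31 —(−1)→ 30
30 —HB7→ 4·7 + 2 —bump→ 4·8 + 2 = 34 —(−1)→ 33
33 —HB8→ 4·8 + 1 —bump→ 4·9 + 1 = 37 —(−1)→ 36
36 —HB9→ 4·9 —bump→ 4·10 = 40 —(−1)→ 39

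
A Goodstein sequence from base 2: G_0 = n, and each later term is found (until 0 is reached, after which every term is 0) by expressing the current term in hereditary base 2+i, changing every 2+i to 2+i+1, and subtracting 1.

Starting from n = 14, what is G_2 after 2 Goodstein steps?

(0) 14|_2 = 2^(2 + 1) + 2^2 + 2 ↦ 3^(3 + 1) + 3^3 + 3|_3 = 111 ⇒ 110
(1) 110|_3 = 3^(3 + 1) + 3^3 + 2 ↦ 4^(4 + 1) + 4^4 + 2|_4 = 1282 ⇒ 1281

1281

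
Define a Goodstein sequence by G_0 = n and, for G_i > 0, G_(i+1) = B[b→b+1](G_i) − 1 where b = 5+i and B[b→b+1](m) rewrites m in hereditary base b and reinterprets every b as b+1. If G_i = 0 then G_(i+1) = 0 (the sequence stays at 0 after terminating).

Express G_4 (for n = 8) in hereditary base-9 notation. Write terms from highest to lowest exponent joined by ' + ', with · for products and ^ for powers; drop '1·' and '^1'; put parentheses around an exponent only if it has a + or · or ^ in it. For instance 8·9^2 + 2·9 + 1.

base 5: 8 = 5 + 3; at 6: 6 + 3 = 9; next = 8
base 6: 8 = 6 + 2; at 7: 7 + 2 = 9; next = 8
base 7: 8 = 7 + 1; at 8: 8 + 1 = 9; next = 8
base 8: 8 = 8; at 9: 9 = 9; next = 8
base 9: 8 = 8; at 10: 8 = 8; next = 7

8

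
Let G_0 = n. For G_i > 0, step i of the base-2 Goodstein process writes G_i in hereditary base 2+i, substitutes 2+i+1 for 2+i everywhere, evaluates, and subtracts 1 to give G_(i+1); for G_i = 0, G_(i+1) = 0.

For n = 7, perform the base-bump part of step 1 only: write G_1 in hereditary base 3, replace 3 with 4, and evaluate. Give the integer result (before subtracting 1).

260

i=0: 7 = 2^2 + 2 + 1 (b=2); 2→3: 3^3 + 3 + 1 = 31; 31−1 = 30
i=1: 30 = 3^3 + 3 (b=3); 3→4: 4^4 + 4 = 260; 260−1 = 259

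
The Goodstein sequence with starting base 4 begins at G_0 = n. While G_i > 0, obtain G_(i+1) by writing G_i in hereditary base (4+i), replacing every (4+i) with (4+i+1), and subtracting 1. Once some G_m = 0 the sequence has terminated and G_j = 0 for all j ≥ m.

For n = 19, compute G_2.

19 —HB4→ 4^2 + 3 —bump→ 5^2 + 3 = 28 —(−1)→ 27
27 —HB5→ 5^2 + 2 —bump→ 6^2 + 2 = 38 —(−1)→ 37
37 —HB6→ 6^2 + 1 —bump→ 7^2 + 1 = 50 —(−1)→ 49

37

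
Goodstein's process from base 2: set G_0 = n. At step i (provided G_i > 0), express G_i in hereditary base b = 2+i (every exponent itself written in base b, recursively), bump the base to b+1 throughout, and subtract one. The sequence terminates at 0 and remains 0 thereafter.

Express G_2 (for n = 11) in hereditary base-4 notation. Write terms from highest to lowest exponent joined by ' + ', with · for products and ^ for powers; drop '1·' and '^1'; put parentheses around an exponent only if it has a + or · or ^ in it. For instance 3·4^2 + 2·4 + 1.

4^(4 + 1) + 3

[0] 11 ≡ 2^(2 + 1) + 2 + 1 (base 2). Lift 3: 85. −1: 84.
[1] 84 ≡ 3^(3 + 1) + 3 (base 3). Lift 4: 1028. −1: 1027.
[2] 1027 ≡ 4^(4 + 1) + 3 (base 4). Lift 5: 15628. −1: 15627.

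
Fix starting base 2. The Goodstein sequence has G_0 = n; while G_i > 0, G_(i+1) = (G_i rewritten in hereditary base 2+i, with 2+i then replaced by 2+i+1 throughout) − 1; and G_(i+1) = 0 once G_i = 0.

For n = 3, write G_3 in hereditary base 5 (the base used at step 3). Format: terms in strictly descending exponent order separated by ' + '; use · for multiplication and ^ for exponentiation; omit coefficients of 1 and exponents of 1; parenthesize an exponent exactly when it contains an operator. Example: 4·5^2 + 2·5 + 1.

i=0: 3 = 2 + 1 (b=2); 2→3: 3 + 1 = 4; 4−1 = 3
i=1: 3 = 3 (b=3); 3→4: 4 = 4; 4−1 = 3
i=2: 3 = 3 (b=4); 4→5: 3 = 3; 3−1 = 2
i=3: 2 = 2 (b=5); 5→6: 2 = 2; 2−1 = 1

2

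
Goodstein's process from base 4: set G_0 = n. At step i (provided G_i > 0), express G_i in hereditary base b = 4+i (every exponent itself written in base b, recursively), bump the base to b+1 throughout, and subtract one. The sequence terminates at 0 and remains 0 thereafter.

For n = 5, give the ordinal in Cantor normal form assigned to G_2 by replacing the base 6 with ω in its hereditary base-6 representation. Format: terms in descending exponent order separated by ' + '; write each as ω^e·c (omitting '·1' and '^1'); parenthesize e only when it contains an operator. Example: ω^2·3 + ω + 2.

G_0=5  [base 4] 4 + 1  →[4↦5]→  5 + 1 = 6  −1 ⇒ G_1=5
G_1=5  [base 5] 5  →[5↦6]→  6 = 6  −1 ⇒ G_2=5
G_2=5  [base 6] 5  →[6↦7]→  5 = 5  −1 ⇒ G_3=4

5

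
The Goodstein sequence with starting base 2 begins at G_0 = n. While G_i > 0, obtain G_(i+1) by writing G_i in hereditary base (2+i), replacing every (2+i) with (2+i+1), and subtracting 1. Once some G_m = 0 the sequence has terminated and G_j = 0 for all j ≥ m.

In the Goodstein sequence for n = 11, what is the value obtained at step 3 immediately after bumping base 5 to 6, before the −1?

[0] 11 ≡ 2^(2 + 1) + 2 + 1 (base 2). Lift 3: 85. −1: 84.
[1] 84 ≡ 3^(3 + 1) + 3 (base 3). Lift 4: 1028. −1: 1027.
[2] 1027 ≡ 4^(4 + 1) + 3 (base 4). Lift 5: 15628. −1: 15627.
[3] 15627 ≡ 5^(5 + 1) + 2 (base 5). Lift 6: 279938. −1: 279937.

279938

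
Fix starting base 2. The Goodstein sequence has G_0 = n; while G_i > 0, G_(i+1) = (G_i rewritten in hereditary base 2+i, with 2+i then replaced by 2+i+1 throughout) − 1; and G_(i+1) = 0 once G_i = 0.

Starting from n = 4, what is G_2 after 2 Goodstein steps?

base 2: 4 = 2^2; at 3: 3^3 = 27; next = 26
base 3: 26 = 2·3^2 + 2·3 + 2; at 4: 2·4^2 + 2·4 + 2 = 42; next = 41
base 4: 41 = 2·4^2 + 2·4 + 1; at 5: 2·5^2 + 2·5 + 1 = 61; next = 60

41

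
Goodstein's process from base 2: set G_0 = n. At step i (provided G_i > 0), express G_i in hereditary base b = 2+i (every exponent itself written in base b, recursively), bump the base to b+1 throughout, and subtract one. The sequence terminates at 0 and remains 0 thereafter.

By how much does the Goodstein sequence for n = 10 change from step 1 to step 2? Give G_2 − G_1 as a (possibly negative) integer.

base 2: 10 = 2^(2 + 1) + 2; at 3: 3^(3 + 1) + 3 = 84; next = 83
base 3: 83 = 3^(3 + 1) + 2; at 4: 4^(4 + 1) + 2 = 1026; next = 1025

942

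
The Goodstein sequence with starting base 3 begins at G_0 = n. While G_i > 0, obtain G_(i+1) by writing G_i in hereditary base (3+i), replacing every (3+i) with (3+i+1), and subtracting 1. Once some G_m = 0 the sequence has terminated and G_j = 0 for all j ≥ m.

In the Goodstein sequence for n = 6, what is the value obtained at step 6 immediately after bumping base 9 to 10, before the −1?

[0] 6 ≡ 2·3 (base 3). Lift 4: 8. −1: 7.
[1] 7 ≡ 4 + 3 (base 4). Lift 5: 8. −1: 7.
[2] 7 ≡ 5 + 2 (base 5). Lift 6: 8. −1: 7.
[3] 7 ≡ 6 + 1 (base 6). Lift 7: 8. −1: 7.
[4] 7 ≡ 7 (base 7). Lift 8: 8. −1: 7.
[5] 7 ≡ 7 (base 8). Lift 9: 7. −1: 6.
[6] 6 ≡ 6 (base 9). Lift 10: 6. −1: 5.

6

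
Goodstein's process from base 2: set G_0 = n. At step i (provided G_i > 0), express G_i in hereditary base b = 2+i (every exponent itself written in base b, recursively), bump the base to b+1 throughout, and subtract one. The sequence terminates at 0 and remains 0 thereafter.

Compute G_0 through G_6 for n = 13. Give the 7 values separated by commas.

13, 108, 1279, 16092, 280711, 5765998, 134219479

G_0=13  [base 2] 2^(2 + 1) + 2^2 + 1  →[2↦3]→  3^(3 + 1) + 3^3 + 1 = 109  −1 ⇒ G_1=108
G_1=108  [base 3] 3^(3 + 1) + 3^3  →[3↦4]→  4^(4 + 1) + 4^4 = 1280  −1 ⇒ G_2=1279
G_2=1279  [base 4] 4^(4 + 1) + 3·4^3 + 3·4^2 + 3·4 + 3  →[4↦5]→  5^(5 + 1) + 3·5^3 + 3·5^2 + 3·5 + 3 = 16093  −1 ⇒ G_3=16092
G_3=16092  [base 5] 5^(5 + 1) + 3·5^3 + 3·5^2 + 3·5 + 2  →[5↦6]→  6^(6 + 1) + 3·6^3 + 3·6^2 + 3·6 + 2 = 280712  −1 ⇒ G_4=280711
G_4=280711  [base 6] 6^(6 + 1) + 3·6^3 + 3·6^2 + 3·6 + 1  →[6↦7]→  7^(7 + 1) + 3·7^3 + 3·7^2 + 3·7 + 1 = 5765999  −1 ⇒ G_5=5765998
G_5=5765998  [base 7] 7^(7 + 1) + 3·7^3 + 3·7^2 + 3·7  →[7↦8]→  8^(8 + 1) + 3·8^3 + 3·8^2 + 3·8 = 134219480  −1 ⇒ G_6=134219479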